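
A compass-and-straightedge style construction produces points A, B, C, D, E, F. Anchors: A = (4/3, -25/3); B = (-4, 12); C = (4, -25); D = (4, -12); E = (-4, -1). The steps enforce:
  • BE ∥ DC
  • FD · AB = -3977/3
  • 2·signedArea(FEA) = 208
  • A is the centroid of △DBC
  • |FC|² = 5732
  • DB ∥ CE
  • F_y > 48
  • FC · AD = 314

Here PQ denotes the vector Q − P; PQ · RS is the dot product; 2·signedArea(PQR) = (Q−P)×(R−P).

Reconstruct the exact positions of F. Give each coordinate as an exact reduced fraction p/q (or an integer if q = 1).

1. F_x = -12  [2·signedArea(FEA) = 208 ∩ FD · AB = -3977/3]
2. F_y = 49  [2·signedArea(FEA) = 208 ∩ FD · AB = -3977/3]
   → F = (-12, 49)

F = (-12, 49)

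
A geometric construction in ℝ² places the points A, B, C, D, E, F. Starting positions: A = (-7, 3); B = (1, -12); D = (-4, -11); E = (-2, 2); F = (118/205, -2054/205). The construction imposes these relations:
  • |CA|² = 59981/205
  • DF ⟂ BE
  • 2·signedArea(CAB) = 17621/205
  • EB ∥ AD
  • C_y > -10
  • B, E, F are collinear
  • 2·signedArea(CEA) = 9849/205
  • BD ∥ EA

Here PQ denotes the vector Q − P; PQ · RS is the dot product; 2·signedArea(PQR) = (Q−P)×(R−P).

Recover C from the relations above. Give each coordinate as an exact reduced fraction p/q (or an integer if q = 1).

C = (1056/205, -1853/205)

1. C_x = 1056/205  [2·signedArea(CAB) = 17621/205 ∩ 2·signedArea(CEA) = 9849/205]
2. C_y = -1853/205  [2·signedArea(CAB) = 17621/205 ∩ 2·signedArea(CEA) = 9849/205]
   → C = (1056/205, -1853/205)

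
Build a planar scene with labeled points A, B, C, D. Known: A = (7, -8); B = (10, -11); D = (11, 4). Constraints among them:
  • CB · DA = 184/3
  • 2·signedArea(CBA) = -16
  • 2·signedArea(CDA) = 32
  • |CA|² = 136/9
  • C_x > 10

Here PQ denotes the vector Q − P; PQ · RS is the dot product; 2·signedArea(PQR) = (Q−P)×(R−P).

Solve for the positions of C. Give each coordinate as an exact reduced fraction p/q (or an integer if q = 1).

1. C_x = 31/3  [2·signedArea(CBA) = -16 ∩ CB · DA = 184/3]
2. C_y = -6  [2·signedArea(CBA) = -16 ∩ CB · DA = 184/3]
   → C = (31/3, -6)

C = (31/3, -6)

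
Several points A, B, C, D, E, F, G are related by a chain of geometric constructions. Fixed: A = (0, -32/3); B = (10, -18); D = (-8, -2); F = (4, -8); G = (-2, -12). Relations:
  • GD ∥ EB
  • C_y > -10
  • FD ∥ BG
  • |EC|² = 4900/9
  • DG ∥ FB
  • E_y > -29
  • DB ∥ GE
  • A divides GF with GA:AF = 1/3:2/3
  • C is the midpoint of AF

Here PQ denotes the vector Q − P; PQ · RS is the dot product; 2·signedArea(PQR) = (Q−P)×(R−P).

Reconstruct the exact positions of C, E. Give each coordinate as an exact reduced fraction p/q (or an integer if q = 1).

1. C_x = 2  [C is the midpoint of AF]
2. C_y = -28/3  [C is the midpoint of AF]
   → C = (2, -28/3)
3. E_x = 16  [GD ∥ EB ∩ DB ∥ GE]
4. E_y = -28  [GD ∥ EB ∩ DB ∥ GE]
   → E = (16, -28)

C = (2, -28/3)
E = (16, -28)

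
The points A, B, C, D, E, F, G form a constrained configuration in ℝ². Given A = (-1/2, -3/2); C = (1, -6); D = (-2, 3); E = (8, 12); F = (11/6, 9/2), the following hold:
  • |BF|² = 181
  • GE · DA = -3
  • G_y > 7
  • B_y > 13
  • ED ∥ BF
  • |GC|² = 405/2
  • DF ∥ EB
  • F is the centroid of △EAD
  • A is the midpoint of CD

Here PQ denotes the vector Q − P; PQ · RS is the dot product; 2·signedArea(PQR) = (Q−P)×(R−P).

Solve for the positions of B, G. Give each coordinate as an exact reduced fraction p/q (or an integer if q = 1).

1. B_x = 71/6  [ED ∥ BF ∩ DF ∥ EB]
2. B_y = 27/2  [ED ∥ BF ∩ DF ∥ EB]
   → B = (71/6, 27/2)
3. G_x = -7/2  [line -3/2·x + 9/2·y + -39 = 0 ∩ |GC|² = 405/2]
4. G_y = 15/2  [line -3/2·x + 9/2·y + -39 = 0 ∩ |GC|² = 405/2]
   → G = (-7/2, 15/2)

B = (71/6, 27/2)
G = (-7/2, 15/2)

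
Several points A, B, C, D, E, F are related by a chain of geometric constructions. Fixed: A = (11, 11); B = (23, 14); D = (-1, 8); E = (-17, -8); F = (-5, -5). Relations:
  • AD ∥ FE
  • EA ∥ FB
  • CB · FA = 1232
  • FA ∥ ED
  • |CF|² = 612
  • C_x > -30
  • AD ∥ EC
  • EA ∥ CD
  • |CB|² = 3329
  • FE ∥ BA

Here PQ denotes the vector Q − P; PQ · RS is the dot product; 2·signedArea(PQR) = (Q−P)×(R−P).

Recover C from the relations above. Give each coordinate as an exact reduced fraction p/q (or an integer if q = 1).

1. C_x = -29  [EA ∥ CD ∩ AD ∥ EC]
2. C_y = -11  [EA ∥ CD ∩ AD ∥ EC]
   → C = (-29, -11)

C = (-29, -11)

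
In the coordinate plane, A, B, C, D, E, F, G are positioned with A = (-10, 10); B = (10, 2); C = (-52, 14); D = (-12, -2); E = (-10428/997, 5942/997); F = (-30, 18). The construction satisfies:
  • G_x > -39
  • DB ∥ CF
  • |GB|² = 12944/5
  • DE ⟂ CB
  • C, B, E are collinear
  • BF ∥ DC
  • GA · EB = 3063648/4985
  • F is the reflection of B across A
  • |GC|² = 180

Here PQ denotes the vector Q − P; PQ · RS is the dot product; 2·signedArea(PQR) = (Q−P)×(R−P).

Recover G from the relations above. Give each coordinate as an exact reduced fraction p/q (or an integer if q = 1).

G = (-194/5, 82/5)

1. G_x = -194/5  [line -20398/997·x + 3948/997·y + -4280948/4985 = 0 ∩ |GC|² = 180]
2. G_y = 82/5  [line -20398/997·x + 3948/997·y + -4280948/4985 = 0 ∩ |GC|² = 180]
   → G = (-194/5, 82/5)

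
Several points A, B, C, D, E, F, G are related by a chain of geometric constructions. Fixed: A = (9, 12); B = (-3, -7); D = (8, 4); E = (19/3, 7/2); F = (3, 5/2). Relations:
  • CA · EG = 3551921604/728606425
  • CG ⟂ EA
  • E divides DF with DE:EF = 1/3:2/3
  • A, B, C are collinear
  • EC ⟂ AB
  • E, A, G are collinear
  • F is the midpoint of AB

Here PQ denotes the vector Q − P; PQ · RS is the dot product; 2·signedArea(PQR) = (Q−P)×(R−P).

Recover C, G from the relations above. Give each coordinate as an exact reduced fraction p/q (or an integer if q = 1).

1. C_x = 2223/505  [A, B, C are collinear ∩ EC ⟂ AB]
2. C_y = 4767/1010  [A, B, C are collinear ∩ EC ⟂ AB]
   → C = (2223/505, 4767/1010)
3. G_x = 9390609/1442785  [E, A, G are collinear ∩ CG ⟂ EA]
4. G_y = 11712183/2885570  [E, A, G are collinear ∩ CG ⟂ EA]
   → G = (9390609/1442785, 11712183/2885570)

C = (2223/505, 4767/1010)
G = (9390609/1442785, 11712183/2885570)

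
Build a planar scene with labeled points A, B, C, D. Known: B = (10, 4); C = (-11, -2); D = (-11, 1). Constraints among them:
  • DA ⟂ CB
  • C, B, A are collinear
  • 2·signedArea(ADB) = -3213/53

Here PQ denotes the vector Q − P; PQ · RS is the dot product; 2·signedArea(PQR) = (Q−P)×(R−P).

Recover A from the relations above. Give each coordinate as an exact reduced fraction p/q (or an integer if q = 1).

1. A_x = -541/53  [C, B, A are collinear ∩ DA ⟂ CB]
2. A_y = -94/53  [C, B, A are collinear ∩ DA ⟂ CB]
   → A = (-541/53, -94/53)

A = (-541/53, -94/53)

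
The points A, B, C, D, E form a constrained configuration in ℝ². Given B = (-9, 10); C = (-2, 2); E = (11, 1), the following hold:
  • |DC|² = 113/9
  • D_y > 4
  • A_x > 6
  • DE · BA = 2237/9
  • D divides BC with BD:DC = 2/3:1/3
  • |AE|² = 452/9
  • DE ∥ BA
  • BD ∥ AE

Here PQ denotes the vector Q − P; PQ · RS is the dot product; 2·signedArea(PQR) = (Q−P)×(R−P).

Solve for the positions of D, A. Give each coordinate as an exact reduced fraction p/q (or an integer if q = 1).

1. D_x = -13/3  [D divides BC with BD:DC = 2/3:1/3]
2. D_y = 14/3  [D divides BC with BD:DC = 2/3:1/3]
   → D = (-13/3, 14/3)
3. A_x = 19/3  [BD ∥ AE ∩ DE ∥ BA]
4. A_y = 19/3  [BD ∥ AE ∩ DE ∥ BA]
   → A = (19/3, 19/3)

A = (19/3, 19/3)
D = (-13/3, 14/3)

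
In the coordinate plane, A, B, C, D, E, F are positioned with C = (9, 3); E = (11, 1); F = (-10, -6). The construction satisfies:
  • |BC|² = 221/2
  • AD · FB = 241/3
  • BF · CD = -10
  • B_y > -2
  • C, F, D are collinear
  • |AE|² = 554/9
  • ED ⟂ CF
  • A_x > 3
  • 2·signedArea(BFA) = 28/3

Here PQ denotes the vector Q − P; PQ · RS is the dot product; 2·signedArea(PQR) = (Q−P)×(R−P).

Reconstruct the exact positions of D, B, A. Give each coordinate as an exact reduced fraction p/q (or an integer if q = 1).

A = (10/3, -2/3)
B = (-1/2, -3/2)
D = (2179/221, 753/221)

1. D_x = 2179/221  [C, F, D are collinear ∩ ED ⟂ CF]
2. D_y = 753/221  [C, F, D are collinear ∩ ED ⟂ CF]
   → D = (2179/221, 753/221)
3. B_x = -1/2  [line -190/221·x + -90/221·y + -230/221 = 0 ∩ |BC|² = 221/2]
4. B_y = -3/2  [line -190/221·x + -90/221·y + -230/221 = 0 ∩ |BC|² = 221/2]
   → B = (-1/2, -3/2)
5. A_x = 10/3  [2·signedArea(BFA) = 28/3 ∩ AD · FB = 241/3]
6. A_y = -2/3  [2·signedArea(BFA) = 28/3 ∩ AD · FB = 241/3]
   → A = (10/3, -2/3)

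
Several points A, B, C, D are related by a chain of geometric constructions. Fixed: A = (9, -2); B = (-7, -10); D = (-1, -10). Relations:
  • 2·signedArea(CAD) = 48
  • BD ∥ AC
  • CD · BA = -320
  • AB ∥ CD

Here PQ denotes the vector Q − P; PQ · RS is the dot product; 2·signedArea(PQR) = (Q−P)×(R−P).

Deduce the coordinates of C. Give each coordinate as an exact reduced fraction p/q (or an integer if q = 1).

C = (15, -2)

1. C_x = 15  [AB ∥ CD ∩ BD ∥ AC]
2. C_y = -2  [AB ∥ CD ∩ BD ∥ AC]
   → C = (15, -2)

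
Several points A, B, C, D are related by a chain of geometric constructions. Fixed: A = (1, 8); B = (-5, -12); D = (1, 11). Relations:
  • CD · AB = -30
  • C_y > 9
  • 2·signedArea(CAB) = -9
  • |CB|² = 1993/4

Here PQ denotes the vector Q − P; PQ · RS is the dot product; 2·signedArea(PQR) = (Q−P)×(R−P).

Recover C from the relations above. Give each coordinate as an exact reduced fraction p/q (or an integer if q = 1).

1. C_x = 1  [CD · AB = -30 ∩ 2·signedArea(CAB) = -9]
2. C_y = 19/2  [CD · AB = -30 ∩ 2·signedArea(CAB) = -9]
   → C = (1, 19/2)

C = (1, 19/2)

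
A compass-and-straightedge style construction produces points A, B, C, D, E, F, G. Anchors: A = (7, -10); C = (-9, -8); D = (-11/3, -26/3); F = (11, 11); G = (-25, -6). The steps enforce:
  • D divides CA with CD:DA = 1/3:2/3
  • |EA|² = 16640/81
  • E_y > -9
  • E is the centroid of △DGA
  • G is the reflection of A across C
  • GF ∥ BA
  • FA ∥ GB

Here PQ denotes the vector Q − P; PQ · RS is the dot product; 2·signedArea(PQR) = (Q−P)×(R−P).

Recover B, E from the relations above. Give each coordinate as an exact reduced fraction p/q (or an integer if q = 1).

B = (-29, -27)
E = (-65/9, -74/9)

1. B_x = -29  [GF ∥ BA ∩ FA ∥ GB]
2. B_y = -27  [GF ∥ BA ∩ FA ∥ GB]
   → B = (-29, -27)
3. E_x = -65/9  [E is the centroid of △DGA]
4. E_y = -74/9  [E is the centroid of △DGA]
   → E = (-65/9, -74/9)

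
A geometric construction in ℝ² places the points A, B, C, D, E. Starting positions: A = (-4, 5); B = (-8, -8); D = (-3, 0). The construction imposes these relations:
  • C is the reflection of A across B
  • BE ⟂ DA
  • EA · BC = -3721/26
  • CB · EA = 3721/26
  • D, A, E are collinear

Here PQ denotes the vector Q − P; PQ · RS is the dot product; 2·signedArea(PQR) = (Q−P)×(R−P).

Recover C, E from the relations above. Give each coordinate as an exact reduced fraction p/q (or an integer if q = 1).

1. C_x = -12  [C is the reflection of A across B]
2. C_y = -21  [C is the reflection of A across B]
   → C = (-12, -21)
3. E_x = -43/26  [D, A, E are collinear ∩ BE ⟂ DA]
4. E_y = -175/26  [D, A, E are collinear ∩ BE ⟂ DA]
   → E = (-43/26, -175/26)

C = (-12, -21)
E = (-43/26, -175/26)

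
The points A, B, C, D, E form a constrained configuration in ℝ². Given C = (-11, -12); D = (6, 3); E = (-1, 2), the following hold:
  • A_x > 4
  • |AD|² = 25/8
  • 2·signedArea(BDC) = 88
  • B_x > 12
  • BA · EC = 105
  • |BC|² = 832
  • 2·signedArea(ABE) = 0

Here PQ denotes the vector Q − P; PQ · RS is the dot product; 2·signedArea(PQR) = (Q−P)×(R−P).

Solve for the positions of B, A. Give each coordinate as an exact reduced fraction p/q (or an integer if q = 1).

1. B_x = 13  [line 15·x + -17·y + -127 = 0 ∩ |BC|² = 832]
2. B_y = 4  [line 15·x + -17·y + -127 = 0 ∩ |BC|² = 832]
   → B = (13, 4)
3. A_x = 17/4  [2·signedArea(ABE) = 0 ∩ BA · EC = 105]
4. A_y = 11/4  [2·signedArea(ABE) = 0 ∩ BA · EC = 105]
   → A = (17/4, 11/4)

A = (17/4, 11/4)
B = (13, 4)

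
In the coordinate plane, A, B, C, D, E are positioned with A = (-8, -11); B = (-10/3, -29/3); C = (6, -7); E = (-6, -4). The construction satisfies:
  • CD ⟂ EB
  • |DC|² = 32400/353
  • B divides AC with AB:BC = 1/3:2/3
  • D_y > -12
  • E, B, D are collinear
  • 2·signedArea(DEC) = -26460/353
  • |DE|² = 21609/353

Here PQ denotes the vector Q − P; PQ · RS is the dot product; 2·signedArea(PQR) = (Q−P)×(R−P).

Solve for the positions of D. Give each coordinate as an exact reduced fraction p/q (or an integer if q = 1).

1. D_x = -942/353  [E, B, D are collinear ∩ CD ⟂ EB]
2. D_y = -3911/353  [E, B, D are collinear ∩ CD ⟂ EB]
   → D = (-942/353, -3911/353)

D = (-942/353, -3911/353)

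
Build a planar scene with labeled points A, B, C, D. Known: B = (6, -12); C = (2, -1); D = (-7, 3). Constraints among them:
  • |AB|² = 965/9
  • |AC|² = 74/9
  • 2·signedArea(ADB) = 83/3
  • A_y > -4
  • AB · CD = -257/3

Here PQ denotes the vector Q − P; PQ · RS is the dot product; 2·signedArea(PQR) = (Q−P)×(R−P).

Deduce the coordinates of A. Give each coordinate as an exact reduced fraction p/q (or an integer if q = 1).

A = (1/3, -10/3)

1. A_x = 1/3  [AB · CD = -257/3 ∩ 2·signedArea(ADB) = 83/3]
2. A_y = -10/3  [AB · CD = -257/3 ∩ 2·signedArea(ADB) = 83/3]
   → A = (1/3, -10/3)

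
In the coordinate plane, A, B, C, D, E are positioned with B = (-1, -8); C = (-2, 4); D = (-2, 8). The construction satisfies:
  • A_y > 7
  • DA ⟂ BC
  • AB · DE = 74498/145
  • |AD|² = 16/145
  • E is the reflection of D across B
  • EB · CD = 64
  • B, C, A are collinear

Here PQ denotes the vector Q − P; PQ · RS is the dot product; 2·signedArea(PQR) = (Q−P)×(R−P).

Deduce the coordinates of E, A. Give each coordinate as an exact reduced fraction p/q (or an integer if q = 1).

A = (-338/145, 1156/145)
E = (0, -24)

1. E_x = 0  [E is the reflection of D across B]
2. E_y = -24  [E is the reflection of D across B]
   → E = (0, -24)
3. A_x = -338/145  [B, C, A are collinear ∩ DA ⟂ BC]
4. A_y = 1156/145  [B, C, A are collinear ∩ DA ⟂ BC]
   → A = (-338/145, 1156/145)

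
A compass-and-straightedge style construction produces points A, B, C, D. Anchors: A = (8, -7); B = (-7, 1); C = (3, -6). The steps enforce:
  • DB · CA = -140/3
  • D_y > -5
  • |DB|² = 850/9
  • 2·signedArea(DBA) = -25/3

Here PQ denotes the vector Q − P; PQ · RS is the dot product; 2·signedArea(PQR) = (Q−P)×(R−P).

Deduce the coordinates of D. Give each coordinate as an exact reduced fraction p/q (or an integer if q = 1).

1. D_x = 4/3  [DB · CA = -140/3 ∩ 2·signedArea(DBA) = -25/3]
2. D_y = -4  [DB · CA = -140/3 ∩ 2·signedArea(DBA) = -25/3]
   → D = (4/3, -4)

D = (4/3, -4)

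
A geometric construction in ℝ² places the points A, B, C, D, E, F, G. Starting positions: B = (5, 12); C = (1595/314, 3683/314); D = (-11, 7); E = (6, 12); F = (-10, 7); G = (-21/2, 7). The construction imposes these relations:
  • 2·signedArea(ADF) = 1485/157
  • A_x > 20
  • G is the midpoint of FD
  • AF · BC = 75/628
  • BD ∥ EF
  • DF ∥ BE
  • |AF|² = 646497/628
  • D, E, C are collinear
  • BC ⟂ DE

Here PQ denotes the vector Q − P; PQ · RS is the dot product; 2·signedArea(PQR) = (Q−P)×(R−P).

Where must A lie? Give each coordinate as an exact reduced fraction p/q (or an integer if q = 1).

1. A_x = 6487/314  [2·signedArea(ADF) = 1485/157 ∩ AF · BC = 75/628]
2. A_y = 2584/157  [2·signedArea(ADF) = 1485/157 ∩ AF · BC = 75/628]
   → A = (6487/314, 2584/157)

A = (6487/314, 2584/157)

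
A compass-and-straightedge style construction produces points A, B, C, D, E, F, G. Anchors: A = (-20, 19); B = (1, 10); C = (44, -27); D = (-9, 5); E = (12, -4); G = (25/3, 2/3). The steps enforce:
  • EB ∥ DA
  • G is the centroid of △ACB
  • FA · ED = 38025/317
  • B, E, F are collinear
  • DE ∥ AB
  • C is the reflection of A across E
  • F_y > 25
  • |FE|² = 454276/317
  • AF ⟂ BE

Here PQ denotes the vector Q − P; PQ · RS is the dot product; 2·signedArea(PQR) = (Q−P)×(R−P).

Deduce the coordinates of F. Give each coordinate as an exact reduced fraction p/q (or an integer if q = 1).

1. F_x = -3610/317  [B, E, F are collinear ∩ AF ⟂ BE]
2. F_y = 8168/317  [B, E, F are collinear ∩ AF ⟂ BE]
   → F = (-3610/317, 8168/317)

F = (-3610/317, 8168/317)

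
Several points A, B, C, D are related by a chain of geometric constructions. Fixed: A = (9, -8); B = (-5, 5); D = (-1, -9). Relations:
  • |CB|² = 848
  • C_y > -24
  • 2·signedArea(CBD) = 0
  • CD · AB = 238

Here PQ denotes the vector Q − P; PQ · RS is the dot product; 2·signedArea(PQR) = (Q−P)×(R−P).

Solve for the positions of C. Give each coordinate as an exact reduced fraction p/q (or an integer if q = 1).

C = (3, -23)

1. C_x = 3  [2·signedArea(CBD) = 0 ∩ CD · AB = 238]
2. C_y = -23  [2·signedArea(CBD) = 0 ∩ CD · AB = 238]
   → C = (3, -23)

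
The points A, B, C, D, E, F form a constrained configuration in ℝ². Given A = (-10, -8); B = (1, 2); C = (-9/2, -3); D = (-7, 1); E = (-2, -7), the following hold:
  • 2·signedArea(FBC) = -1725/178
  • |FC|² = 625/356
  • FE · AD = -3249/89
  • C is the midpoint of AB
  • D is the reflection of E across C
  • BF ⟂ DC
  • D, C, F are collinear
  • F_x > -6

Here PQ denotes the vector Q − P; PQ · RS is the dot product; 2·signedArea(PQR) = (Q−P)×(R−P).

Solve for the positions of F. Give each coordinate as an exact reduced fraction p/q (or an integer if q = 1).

F = (-463/89, -167/89)

1. F_x = -463/89  [D, C, F are collinear ∩ BF ⟂ DC]
2. F_y = -167/89  [D, C, F are collinear ∩ BF ⟂ DC]
   → F = (-463/89, -167/89)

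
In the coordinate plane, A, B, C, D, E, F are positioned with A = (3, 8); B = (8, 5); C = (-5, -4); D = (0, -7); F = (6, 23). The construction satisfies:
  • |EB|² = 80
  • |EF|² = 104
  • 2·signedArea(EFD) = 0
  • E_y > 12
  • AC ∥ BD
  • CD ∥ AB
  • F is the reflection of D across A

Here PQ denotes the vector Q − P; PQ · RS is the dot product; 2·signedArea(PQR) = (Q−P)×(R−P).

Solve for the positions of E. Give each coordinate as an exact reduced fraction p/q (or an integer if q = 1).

E = (4, 13)

1. E_x = 4  [line 30·x + -6·y + -42 = 0 ∩ |EB|² = 80]
2. E_y = 13  [line 30·x + -6·y + -42 = 0 ∩ |EB|² = 80]
   → E = (4, 13)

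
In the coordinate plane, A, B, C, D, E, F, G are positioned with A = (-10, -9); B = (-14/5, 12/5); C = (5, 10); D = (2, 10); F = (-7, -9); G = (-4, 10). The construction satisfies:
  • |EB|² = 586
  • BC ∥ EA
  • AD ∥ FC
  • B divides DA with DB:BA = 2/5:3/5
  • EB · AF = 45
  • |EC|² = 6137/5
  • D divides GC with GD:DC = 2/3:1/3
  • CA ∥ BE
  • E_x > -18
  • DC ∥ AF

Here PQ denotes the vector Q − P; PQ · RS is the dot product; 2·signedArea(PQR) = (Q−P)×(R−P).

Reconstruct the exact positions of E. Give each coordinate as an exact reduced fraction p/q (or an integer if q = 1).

1. E_x = -89/5  [BC ∥ EA ∩ CA ∥ BE]
2. E_y = -83/5  [BC ∥ EA ∩ CA ∥ BE]
   → E = (-89/5, -83/5)

E = (-89/5, -83/5)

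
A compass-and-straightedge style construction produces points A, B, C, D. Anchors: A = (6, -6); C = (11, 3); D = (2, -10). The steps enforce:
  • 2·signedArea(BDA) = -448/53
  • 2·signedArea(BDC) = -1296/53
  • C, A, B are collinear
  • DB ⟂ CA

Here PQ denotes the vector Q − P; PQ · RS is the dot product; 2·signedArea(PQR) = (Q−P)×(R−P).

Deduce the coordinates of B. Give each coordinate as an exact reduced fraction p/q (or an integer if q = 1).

B = (178/53, -570/53)

1. B_x = 178/53  [C, A, B are collinear ∩ DB ⟂ CA]
2. B_y = -570/53  [C, A, B are collinear ∩ DB ⟂ CA]
   → B = (178/53, -570/53)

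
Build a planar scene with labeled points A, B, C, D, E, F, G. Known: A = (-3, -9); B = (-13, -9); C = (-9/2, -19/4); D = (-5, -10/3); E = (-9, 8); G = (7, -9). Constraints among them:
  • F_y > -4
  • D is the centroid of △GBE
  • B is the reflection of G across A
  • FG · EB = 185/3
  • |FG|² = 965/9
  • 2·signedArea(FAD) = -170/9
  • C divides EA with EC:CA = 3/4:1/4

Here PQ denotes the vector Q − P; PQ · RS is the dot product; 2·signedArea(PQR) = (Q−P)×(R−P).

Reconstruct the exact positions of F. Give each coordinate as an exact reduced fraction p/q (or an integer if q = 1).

1. F_x = -5/3  [2·signedArea(FAD) = -170/9 ∩ FG · EB = 185/3]
2. F_y = -10/3  [2·signedArea(FAD) = -170/9 ∩ FG · EB = 185/3]
   → F = (-5/3, -10/3)

F = (-5/3, -10/3)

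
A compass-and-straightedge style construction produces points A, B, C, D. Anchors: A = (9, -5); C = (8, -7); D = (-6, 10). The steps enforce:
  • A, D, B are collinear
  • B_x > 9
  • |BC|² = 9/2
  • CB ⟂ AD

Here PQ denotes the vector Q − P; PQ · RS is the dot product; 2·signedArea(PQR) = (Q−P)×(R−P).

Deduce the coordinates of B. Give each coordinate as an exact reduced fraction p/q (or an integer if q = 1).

B = (19/2, -11/2)

1. B_x = 19/2  [A, D, B are collinear ∩ CB ⟂ AD]
2. B_y = -11/2  [A, D, B are collinear ∩ CB ⟂ AD]
   → B = (19/2, -11/2)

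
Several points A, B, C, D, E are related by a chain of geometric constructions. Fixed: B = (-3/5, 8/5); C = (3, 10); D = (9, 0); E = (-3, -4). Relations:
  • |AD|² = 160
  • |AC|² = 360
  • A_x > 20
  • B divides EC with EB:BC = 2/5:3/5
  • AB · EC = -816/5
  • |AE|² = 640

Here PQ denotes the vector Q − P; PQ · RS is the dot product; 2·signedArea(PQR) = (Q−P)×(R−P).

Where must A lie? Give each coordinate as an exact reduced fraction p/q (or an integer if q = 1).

1. A_x = 21  [line -6·x + -14·y + 182 = 0 ∩ |AE|² = 640]
2. A_y = 4  [line -6·x + -14·y + 182 = 0 ∩ |AE|² = 640]
   → A = (21, 4)

A = (21, 4)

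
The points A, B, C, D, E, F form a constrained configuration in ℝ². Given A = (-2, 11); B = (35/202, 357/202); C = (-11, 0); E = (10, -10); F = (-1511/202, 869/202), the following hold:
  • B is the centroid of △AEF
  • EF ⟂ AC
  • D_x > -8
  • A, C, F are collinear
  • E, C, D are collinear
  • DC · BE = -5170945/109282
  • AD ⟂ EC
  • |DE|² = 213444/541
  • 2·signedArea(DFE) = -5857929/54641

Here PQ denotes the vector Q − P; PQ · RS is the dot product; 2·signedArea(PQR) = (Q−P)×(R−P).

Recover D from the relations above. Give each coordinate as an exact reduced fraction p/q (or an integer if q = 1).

D = (-4292/541, -790/541)

1. D_x = -4292/541  [E, C, D are collinear ∩ AD ⟂ EC]
2. D_y = -790/541  [E, C, D are collinear ∩ AD ⟂ EC]
   → D = (-4292/541, -790/541)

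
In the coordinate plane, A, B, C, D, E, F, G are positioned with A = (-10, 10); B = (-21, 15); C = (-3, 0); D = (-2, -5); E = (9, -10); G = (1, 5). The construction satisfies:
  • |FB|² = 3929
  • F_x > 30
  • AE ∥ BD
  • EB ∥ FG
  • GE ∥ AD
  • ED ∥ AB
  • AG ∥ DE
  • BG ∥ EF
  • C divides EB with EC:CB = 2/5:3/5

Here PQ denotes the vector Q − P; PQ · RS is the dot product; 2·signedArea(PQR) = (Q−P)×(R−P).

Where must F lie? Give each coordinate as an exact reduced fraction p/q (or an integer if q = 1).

F = (31, -20)

1. F_x = 31  [EB ∥ FG ∩ BG ∥ EF]
2. F_y = -20  [EB ∥ FG ∩ BG ∥ EF]
   → F = (31, -20)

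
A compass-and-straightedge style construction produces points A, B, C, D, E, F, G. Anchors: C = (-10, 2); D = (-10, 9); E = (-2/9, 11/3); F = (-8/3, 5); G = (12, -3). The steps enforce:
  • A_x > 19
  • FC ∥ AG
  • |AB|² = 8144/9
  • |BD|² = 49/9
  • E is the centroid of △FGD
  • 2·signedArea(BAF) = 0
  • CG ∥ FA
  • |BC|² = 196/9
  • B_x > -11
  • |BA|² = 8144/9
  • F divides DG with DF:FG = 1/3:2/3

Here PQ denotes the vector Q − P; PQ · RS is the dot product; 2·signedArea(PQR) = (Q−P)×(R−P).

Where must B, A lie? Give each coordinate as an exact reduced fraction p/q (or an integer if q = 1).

1. A_x = 58/3  [FC ∥ AG ∩ CG ∥ FA]
2. A_y = 0  [FC ∥ AG ∩ CG ∥ FA]
   → A = (58/3, 0)
3. B_x = -10  [line -5·x + -22·y + 290/3 = 0 ∩ |BD|² = 49/9]
4. B_y = 20/3  [line -5·x + -22·y + 290/3 = 0 ∩ |BD|² = 49/9]
   → B = (-10, 20/3)

A = (58/3, 0)
B = (-10, 20/3)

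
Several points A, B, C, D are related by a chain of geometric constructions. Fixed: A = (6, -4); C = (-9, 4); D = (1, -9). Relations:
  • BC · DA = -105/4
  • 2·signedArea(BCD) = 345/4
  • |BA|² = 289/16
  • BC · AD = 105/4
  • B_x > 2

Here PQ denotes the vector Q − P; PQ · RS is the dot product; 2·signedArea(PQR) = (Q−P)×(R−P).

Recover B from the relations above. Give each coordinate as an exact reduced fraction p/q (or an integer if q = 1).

B = (9/4, -2)

1. B_x = 9/4  [BC · AD = 105/4 ∩ 2·signedArea(BCD) = 345/4]
2. B_y = -2  [BC · AD = 105/4 ∩ 2·signedArea(BCD) = 345/4]
   → B = (9/4, -2)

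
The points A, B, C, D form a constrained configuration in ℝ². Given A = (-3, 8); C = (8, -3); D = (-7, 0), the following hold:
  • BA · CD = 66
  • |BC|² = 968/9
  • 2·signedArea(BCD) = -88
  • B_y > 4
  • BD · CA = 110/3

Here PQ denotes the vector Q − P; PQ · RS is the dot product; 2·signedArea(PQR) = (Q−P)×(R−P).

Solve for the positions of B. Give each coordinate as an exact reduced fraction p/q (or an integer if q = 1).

B = (2/3, 13/3)

1. B_x = 2/3  [2·signedArea(BCD) = -88 ∩ BD · CA = 110/3]
2. B_y = 13/3  [2·signedArea(BCD) = -88 ∩ BD · CA = 110/3]
   → B = (2/3, 13/3)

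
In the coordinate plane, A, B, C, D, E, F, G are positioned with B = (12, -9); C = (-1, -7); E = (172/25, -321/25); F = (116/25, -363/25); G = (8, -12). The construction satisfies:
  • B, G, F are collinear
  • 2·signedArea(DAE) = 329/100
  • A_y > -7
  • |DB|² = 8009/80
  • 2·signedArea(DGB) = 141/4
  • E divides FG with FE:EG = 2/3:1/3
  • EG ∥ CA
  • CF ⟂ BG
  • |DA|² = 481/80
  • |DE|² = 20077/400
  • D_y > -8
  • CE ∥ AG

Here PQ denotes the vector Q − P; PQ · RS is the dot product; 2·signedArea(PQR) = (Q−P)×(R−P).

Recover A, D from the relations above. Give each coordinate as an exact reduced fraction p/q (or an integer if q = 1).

1. A_x = 3/25  [CE ∥ AG ∩ EG ∥ CA]
2. A_y = -154/25  [CE ∥ AG ∩ EG ∥ CA]
   → A = (3/25, -154/25)
3. D_x = 209/100  [2·signedArea(DGB) = 141/4 ∩ 2·signedArea(DAE) = 329/100]
4. D_y = -381/50  [2·signedArea(DGB) = 141/4 ∩ 2·signedArea(DAE) = 329/100]
   → D = (209/100, -381/50)

A = (3/25, -154/25)
D = (209/100, -381/50)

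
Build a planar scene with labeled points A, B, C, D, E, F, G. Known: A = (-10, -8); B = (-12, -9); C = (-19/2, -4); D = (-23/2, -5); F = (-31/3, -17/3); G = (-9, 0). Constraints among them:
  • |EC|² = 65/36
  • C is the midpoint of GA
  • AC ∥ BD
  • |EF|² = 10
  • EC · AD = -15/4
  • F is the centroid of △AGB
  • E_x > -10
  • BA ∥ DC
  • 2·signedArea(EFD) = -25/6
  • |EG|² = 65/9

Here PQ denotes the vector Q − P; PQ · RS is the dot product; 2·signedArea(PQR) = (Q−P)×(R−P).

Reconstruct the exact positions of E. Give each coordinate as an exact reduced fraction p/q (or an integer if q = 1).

E = (-28/3, -8/3)

1. E_x = -28/3  [2·signedArea(EFD) = -25/6 ∩ EC · AD = -15/4]
2. E_y = -8/3  [2·signedArea(EFD) = -25/6 ∩ EC · AD = -15/4]
   → E = (-28/3, -8/3)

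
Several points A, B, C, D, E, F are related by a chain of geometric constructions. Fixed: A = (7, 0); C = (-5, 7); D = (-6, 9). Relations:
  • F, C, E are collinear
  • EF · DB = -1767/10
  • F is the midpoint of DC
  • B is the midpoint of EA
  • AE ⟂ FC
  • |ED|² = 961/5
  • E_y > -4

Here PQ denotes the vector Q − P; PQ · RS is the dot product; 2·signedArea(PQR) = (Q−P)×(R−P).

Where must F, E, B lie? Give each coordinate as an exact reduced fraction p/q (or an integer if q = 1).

B = (18/5, -17/10)
E = (1/5, -17/5)
F = (-11/2, 8)

1. F_x = -11/2  [F is the midpoint of DC]
2. F_y = 8  [F is the midpoint of DC]
   → F = (-11/2, 8)
3. E_x = 1/5  [F, C, E are collinear ∩ AE ⟂ FC]
4. E_y = -17/5  [F, C, E are collinear ∩ AE ⟂ FC]
   → E = (1/5, -17/5)
5. B_x = 18/5  [B is the midpoint of EA]
6. B_y = -17/10  [B is the midpoint of EA]
   → B = (18/5, -17/10)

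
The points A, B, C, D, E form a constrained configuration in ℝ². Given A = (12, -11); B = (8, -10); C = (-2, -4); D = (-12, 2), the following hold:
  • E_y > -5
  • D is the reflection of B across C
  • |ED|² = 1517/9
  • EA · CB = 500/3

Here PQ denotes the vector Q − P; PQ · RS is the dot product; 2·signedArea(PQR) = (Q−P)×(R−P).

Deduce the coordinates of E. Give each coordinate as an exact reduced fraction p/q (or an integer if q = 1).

1. E_x = -2/3  [line -10·x + 6·y + 58/3 = 0 ∩ |ED|² = 1517/9]
2. E_y = -13/3  [line -10·x + 6·y + 58/3 = 0 ∩ |ED|² = 1517/9]
   → E = (-2/3, -13/3)

E = (-2/3, -13/3)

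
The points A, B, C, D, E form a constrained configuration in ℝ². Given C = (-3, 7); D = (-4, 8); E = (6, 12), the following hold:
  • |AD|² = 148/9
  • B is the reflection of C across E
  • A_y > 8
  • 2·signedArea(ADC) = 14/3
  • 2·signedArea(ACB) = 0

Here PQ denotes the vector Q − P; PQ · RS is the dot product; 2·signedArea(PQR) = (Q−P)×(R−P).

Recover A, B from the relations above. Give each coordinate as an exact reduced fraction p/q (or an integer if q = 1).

A = (0, 26/3)
B = (15, 17)

1. B_x = 15  [B is the reflection of C across E]
2. B_y = 17  [B is the reflection of C across E]
   → B = (15, 17)
3. A_x = 0  [2·signedArea(ACB) = 0 ∩ 2·signedArea(ADC) = 14/3]
4. A_y = 26/3  [2·signedArea(ACB) = 0 ∩ 2·signedArea(ADC) = 14/3]
   → A = (0, 26/3)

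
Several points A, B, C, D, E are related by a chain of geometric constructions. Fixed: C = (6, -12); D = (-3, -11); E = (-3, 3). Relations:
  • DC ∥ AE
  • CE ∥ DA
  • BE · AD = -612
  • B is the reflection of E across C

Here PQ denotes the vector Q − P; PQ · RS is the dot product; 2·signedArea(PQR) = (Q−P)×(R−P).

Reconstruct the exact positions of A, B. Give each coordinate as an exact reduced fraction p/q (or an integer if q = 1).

A = (-12, 4)
B = (15, -27)

1. A_x = -12  [DC ∥ AE ∩ CE ∥ DA]
2. A_y = 4  [DC ∥ AE ∩ CE ∥ DA]
   → A = (-12, 4)
3. B_x = 15  [B is the reflection of E across C]
4. B_y = -27  [B is the reflection of E across C]
   → B = (15, -27)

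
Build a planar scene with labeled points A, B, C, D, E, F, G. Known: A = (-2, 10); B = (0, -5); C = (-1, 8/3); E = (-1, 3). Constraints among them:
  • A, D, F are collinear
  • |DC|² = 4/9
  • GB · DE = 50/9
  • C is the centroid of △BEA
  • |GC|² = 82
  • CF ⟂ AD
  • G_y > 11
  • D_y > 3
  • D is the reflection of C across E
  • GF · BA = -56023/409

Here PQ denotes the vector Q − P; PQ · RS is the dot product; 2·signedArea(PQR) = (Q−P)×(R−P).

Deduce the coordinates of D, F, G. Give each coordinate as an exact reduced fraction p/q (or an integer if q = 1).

1. D_x = -1  [D is the reflection of C across E]
2. D_y = 10/3  [D is the reflection of C across E]
   → D = (-1, 10/3)
3. F_x = -369/409  [A, D, F are collinear ∩ CF ⟂ AD]
4. F_y = 3290/1227  [A, D, F are collinear ∩ CF ⟂ AD]
   → F = (-369/409, 3290/1227)
5. G_x = -2  [GF · BA = -56023/409 ∩ GB · DE = 50/9]
6. G_y = 35/3  [GF · BA = -56023/409 ∩ GB · DE = 50/9]
   → G = (-2, 35/3)

D = (-1, 10/3)
F = (-369/409, 3290/1227)
G = (-2, 35/3)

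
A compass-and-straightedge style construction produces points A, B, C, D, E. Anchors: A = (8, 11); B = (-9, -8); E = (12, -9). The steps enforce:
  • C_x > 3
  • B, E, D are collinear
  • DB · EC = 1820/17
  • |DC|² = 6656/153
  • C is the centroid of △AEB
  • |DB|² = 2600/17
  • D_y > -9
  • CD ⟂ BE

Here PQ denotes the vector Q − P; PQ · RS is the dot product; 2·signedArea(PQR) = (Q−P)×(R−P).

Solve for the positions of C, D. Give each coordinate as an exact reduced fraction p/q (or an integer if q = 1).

1. C_x = 11/3  [C is the centroid of △AEB]
2. C_y = -2  [C is the centroid of △AEB]
   → C = (11/3, -2)
3. D_x = 57/17  [B, E, D are collinear ∩ CD ⟂ BE]
4. D_y = -146/17  [B, E, D are collinear ∩ CD ⟂ BE]
   → D = (57/17, -146/17)

C = (11/3, -2)
D = (57/17, -146/17)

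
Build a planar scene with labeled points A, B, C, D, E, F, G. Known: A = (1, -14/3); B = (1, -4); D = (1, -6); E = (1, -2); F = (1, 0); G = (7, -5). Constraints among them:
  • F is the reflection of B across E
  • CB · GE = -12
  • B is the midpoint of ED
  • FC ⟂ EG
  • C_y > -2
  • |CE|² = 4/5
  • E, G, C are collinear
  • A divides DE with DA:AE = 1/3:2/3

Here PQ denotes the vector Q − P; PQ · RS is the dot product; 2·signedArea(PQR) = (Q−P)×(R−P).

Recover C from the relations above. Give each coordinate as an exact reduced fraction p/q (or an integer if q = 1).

1. C_x = 1/5  [E, G, C are collinear ∩ FC ⟂ EG]
2. C_y = -8/5  [E, G, C are collinear ∩ FC ⟂ EG]
   → C = (1/5, -8/5)

C = (1/5, -8/5)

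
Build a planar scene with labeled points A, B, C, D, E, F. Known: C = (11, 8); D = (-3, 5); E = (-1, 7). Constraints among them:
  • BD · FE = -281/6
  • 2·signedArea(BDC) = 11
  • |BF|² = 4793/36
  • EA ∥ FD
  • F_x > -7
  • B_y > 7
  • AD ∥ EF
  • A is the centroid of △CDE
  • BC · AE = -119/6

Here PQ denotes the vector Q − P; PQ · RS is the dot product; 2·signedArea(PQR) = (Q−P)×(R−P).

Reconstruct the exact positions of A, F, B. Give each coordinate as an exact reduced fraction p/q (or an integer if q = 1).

1. A_x = 7/3  [A is the centroid of △CDE]
2. A_y = 20/3  [A is the centroid of △CDE]
   → A = (7/3, 20/3)
3. F_x = -19/3  [EA ∥ FD ∩ AD ∥ EF]
4. F_y = 16/3  [EA ∥ FD ∩ AD ∥ EF]
   → F = (-19/3, 16/3)
5. B_x = 5  [BD · FE = -281/6 ∩ 2·signedArea(BDC) = 11]
6. B_y = 15/2  [BD · FE = -281/6 ∩ 2·signedArea(BDC) = 11]
   → B = (5, 15/2)

A = (7/3, 20/3)
B = (5, 15/2)
F = (-19/3, 16/3)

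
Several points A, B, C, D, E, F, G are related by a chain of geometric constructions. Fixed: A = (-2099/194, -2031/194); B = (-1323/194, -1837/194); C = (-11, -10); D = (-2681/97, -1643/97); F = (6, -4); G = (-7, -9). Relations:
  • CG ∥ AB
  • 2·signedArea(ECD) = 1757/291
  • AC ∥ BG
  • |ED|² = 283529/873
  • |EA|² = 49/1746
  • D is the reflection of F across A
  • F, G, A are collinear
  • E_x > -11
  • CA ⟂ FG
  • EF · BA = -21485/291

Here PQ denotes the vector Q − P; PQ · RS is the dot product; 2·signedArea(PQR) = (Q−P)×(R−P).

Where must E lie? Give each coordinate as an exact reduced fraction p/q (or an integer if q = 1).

E = (-3166/291, -3001/291)

1. E_x = -3166/291  [2·signedArea(ECD) = 1757/291 ∩ EF · BA = -21485/291]
2. E_y = -3001/291  [2·signedArea(ECD) = 1757/291 ∩ EF · BA = -21485/291]
   → E = (-3166/291, -3001/291)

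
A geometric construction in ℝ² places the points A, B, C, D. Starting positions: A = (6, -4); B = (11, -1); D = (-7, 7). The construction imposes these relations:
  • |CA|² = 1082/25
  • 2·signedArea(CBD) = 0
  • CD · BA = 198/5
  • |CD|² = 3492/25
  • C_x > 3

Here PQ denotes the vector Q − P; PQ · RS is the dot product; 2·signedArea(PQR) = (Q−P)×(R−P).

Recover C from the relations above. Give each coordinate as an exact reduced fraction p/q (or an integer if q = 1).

C = (19/5, 11/5)

1. C_x = 19/5  [2·signedArea(CBD) = 0 ∩ CD · BA = 198/5]
2. C_y = 11/5  [2·signedArea(CBD) = 0 ∩ CD · BA = 198/5]
   → C = (19/5, 11/5)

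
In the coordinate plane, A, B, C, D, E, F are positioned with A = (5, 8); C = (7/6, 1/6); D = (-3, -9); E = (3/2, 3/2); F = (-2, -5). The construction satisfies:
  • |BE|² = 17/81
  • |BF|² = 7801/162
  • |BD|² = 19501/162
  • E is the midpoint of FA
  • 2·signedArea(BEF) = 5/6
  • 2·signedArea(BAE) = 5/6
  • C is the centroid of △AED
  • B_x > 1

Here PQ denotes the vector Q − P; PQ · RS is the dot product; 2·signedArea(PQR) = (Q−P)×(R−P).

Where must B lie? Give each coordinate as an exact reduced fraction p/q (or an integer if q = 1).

1. B_x = 25/18  [line 13/2·x + -7/2·y + -16/3 = 0 ∩ |BF|² = 7801/162]
2. B_y = 19/18  [line 13/2·x + -7/2·y + -16/3 = 0 ∩ |BF|² = 7801/162]
   → B = (25/18, 19/18)

B = (25/18, 19/18)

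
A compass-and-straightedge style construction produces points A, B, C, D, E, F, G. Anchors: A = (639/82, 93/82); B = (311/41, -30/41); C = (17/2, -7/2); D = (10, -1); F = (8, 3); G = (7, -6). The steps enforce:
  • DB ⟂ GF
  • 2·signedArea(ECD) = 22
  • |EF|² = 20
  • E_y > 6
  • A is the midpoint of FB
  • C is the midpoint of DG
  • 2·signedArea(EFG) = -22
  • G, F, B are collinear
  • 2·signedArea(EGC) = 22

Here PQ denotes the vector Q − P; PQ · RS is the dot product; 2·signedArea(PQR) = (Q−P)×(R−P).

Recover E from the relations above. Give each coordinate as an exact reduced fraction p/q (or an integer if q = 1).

E = (6, 7)

1. E_x = 6  [2·signedArea(EFG) = -22 ∩ 2·signedArea(ECD) = 22]
2. E_y = 7  [2·signedArea(EFG) = -22 ∩ 2·signedArea(ECD) = 22]
   → E = (6, 7)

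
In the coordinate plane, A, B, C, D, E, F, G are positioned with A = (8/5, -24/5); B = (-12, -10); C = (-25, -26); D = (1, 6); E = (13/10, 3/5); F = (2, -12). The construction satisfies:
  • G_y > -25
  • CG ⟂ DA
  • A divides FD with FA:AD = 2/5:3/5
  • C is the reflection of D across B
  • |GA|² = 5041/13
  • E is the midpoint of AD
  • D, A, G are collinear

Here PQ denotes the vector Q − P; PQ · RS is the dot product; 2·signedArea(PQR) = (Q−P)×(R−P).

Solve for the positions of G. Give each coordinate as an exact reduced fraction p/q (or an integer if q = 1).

1. G_x = 35/13  [D, A, G are collinear ∩ CG ⟂ DA]
2. G_y = -318/13  [D, A, G are collinear ∩ CG ⟂ DA]
   → G = (35/13, -318/13)

G = (35/13, -318/13)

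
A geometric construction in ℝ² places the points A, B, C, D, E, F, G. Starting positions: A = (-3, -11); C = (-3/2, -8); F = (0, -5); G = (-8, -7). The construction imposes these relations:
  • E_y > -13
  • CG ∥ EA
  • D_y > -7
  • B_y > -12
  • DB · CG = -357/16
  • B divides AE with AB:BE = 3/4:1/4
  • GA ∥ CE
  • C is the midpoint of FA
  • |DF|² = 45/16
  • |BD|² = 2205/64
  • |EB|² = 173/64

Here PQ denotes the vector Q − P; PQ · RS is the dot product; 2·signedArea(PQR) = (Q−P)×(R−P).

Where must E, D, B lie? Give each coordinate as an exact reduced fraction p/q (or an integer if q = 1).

1. E_x = 7/2  [CG ∥ EA ∩ GA ∥ CE]
2. E_y = -12  [CG ∥ EA ∩ GA ∥ CE]
   → E = (7/2, -12)
3. B_x = 15/8  [B divides AE with AB:BE = 3/4:1/4]
4. B_y = -47/4  [B divides AE with AB:BE = 3/4:1/4]
   → B = (15/8, -47/4)
5. D_x = -3/4  [line 13/2·x + -1·y + -13/8 = 0 ∩ |BD|² = 2205/64]
6. D_y = -13/2  [line 13/2·x + -1·y + -13/8 = 0 ∩ |BD|² = 2205/64]
   → D = (-3/4, -13/2)

B = (15/8, -47/4)
D = (-3/4, -13/2)
E = (7/2, -12)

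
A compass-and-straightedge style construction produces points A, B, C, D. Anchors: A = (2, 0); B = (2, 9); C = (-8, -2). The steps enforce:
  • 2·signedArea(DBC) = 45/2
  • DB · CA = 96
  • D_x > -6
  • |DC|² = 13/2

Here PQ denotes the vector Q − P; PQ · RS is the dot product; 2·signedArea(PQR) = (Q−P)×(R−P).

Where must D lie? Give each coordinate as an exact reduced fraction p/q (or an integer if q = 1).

1. D_x = -11/2  [2·signedArea(DBC) = 45/2 ∩ DB · CA = 96]
2. D_y = -3/2  [2·signedArea(DBC) = 45/2 ∩ DB · CA = 96]
   → D = (-11/2, -3/2)

D = (-11/2, -3/2)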